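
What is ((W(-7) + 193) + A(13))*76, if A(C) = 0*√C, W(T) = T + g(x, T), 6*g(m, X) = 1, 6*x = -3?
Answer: 42446/3 ≈ 14149.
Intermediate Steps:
x = -½ (x = (⅙)*(-3) = -½ ≈ -0.50000)
g(m, X) = ⅙ (g(m, X) = (⅙)*1 = ⅙)
W(T) = ⅙ + T (W(T) = T + ⅙ = ⅙ + T)
A(C) = 0
((W(-7) + 193) + A(13))*76 = (((⅙ - 7) + 193) + 0)*76 = ((-41/6 + 193) + 0)*76 = (1117/6 + 0)*76 = (1117/6)*76 = 42446/3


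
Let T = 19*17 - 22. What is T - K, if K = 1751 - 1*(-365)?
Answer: -1815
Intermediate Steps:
T = 301 (T = 323 - 22 = 301)
K = 2116 (K = 1751 + 365 = 2116)
T - K = 301 - 1*2116 = 301 - 2116 = -1815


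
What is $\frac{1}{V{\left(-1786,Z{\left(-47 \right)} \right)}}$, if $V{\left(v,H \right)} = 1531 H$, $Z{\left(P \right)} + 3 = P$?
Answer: $- \frac{1}{76550} \approx -1.3063 \cdot 10^{-5}$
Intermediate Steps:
$Z{\left(P \right)} = -3 + P$
$\frac{1}{V{\left(-1786,Z{\left(-47 \right)} \right)}} = \frac{1}{1531 \left(-3 - 47\right)} = \frac{1}{1531 \left(-50\right)} = \frac{1}{-76550} = - \frac{1}{76550}$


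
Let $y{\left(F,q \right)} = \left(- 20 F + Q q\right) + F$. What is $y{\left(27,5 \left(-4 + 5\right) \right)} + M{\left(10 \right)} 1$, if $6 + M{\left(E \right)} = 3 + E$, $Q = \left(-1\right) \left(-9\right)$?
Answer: $-461$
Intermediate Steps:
$Q = 9$
$M{\left(E \right)} = -3 + E$ ($M{\left(E \right)} = -6 + \left(3 + E\right) = -3 + E$)
$y{\left(F,q \right)} = - 19 F + 9 q$ ($y{\left(F,q \right)} = \left(- 20 F + 9 q\right) + F = - 19 F + 9 q$)
$y{\left(27,5 \left(-4 + 5\right) \right)} + M{\left(10 \right)} 1 = \left(\left(-19\right) 27 + 9 \cdot 5 \left(-4 + 5\right)\right) + \left(-3 + 10\right) 1 = \left(-513 + 9 \cdot 5 \cdot 1\right) + 7 \cdot 1 = \left(-513 + 9 \cdot 5\right) + 7 = \left(-513 + 45\right) + 7 = -468 + 7 = -461$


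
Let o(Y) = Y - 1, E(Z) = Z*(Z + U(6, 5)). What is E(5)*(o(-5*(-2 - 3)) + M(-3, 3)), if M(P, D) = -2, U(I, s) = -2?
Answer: 330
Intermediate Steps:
E(Z) = Z*(-2 + Z) (E(Z) = Z*(Z - 2) = Z*(-2 + Z))
o(Y) = -1 + Y
E(5)*(o(-5*(-2 - 3)) + M(-3, 3)) = (5*(-2 + 5))*((-1 - 5*(-2 - 3)) - 2) = (5*3)*((-1 - 5*(-5)) - 2) = 15*((-1 + 25) - 2) = 15*(24 - 2) = 15*22 = 330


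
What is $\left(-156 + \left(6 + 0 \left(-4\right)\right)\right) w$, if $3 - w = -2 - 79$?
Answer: $-12600$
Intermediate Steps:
$w = 84$ ($w = 3 - \left(-2 - 79\right) = 3 - -81 = 3 + 81 = 84$)
$\left(-156 + \left(6 + 0 \left(-4\right)\right)\right) w = \left(-156 + \left(6 + 0 \left(-4\right)\right)\right) 84 = \left(-156 + \left(6 + 0\right)\right) 84 = \left(-156 + 6\right) 84 = \left(-150\right) 84 = -12600$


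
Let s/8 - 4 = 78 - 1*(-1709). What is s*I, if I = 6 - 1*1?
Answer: 71640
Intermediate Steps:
s = 14328 (s = 32 + 8*(78 - 1*(-1709)) = 32 + 8*(78 + 1709) = 32 + 8*1787 = 32 + 14296 = 14328)
I = 5 (I = 6 - 1 = 5)
s*I = 14328*5 = 71640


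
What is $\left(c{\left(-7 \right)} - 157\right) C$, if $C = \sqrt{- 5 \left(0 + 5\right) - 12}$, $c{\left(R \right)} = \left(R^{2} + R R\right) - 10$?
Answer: $- 69 i \sqrt{37} \approx - 419.71 i$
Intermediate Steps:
$c{\left(R \right)} = -10 + 2 R^{2}$ ($c{\left(R \right)} = \left(R^{2} + R^{2}\right) - 10 = 2 R^{2} - 10 = -10 + 2 R^{2}$)
$C = i \sqrt{37}$ ($C = \sqrt{\left(-5\right) 5 - 12} = \sqrt{-25 - 12} = \sqrt{-37} = i \sqrt{37} \approx 6.0828 i$)
$\left(c{\left(-7 \right)} - 157\right) C = \left(\left(-10 + 2 \left(-7\right)^{2}\right) - 157\right) i \sqrt{37} = \left(\left(-10 + 2 \cdot 49\right) - 157\right) i \sqrt{37} = \left(\left(-10 + 98\right) - 157\right) i \sqrt{37} = \left(88 - 157\right) i \sqrt{37} = - 69 i \sqrt{37}$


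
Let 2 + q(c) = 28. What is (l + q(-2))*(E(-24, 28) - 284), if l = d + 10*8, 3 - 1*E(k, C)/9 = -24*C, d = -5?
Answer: 584891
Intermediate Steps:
q(c) = 26 (q(c) = -2 + 28 = 26)
E(k, C) = 27 + 216*C (E(k, C) = 27 - (-216)*C = 27 + 216*C)
l = 75 (l = -5 + 10*8 = -5 + 80 = 75)
(l + q(-2))*(E(-24, 28) - 284) = (75 + 26)*((27 + 216*28) - 284) = 101*((27 + 6048) - 284) = 101*(6075 - 284) = 101*5791 = 584891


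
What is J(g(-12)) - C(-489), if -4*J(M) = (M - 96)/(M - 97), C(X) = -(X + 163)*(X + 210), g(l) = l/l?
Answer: 34926241/384 ≈ 90954.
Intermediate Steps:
g(l) = 1
C(X) = -(163 + X)*(210 + X)
J(M) = -(-96 + M)/(4*(-97 + M)) (J(M) = -(M - 96)/(4*(M - 97)) = -(-96 + M)/(4*(-97 + M)))
J(g(-12)) - C(-489) = (96 - 1*1)/(4*(-97 + 1)) - (-34230 - 1*(-489)**2 - 373*(-489)) = (1/4)*(96 - 1)/(-96) - (-34230 - 1*239121 + 182397) = (1/4)*(-1/96)*95 - (-34230 - 239121 + 182397) = -95/384 - 1*(-90954) = -95/384 + 90954 = 34926241/384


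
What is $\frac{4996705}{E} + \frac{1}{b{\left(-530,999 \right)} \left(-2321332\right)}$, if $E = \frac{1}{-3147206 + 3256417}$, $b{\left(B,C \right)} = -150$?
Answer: $\frac{190010942005661049001}{348199800} \approx 5.457 \cdot 10^{11}$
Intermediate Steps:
$E = \frac{1}{109211} \approx 9.1566 \cdot 10^{-6}$
$\frac{4996705}{E} + \frac{1}{b{\left(-530,999 \right)} \left(-2321332\right)} = 4996705 \frac{1}{\frac{1}{109211}} + \frac{1}{\left(-150\right) \left(-2321332\right)} = 4996705 \cdot 109211 - - \frac{1}{348199800} = 545695149755 + \frac{1}{348199800} = \frac{190010942005661049001}{348199800}$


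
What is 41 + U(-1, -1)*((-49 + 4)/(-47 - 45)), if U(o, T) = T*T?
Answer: 3817/92 ≈ 41.489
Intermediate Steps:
U(o, T) = T²
41 + U(-1, -1)*((-49 + 4)/(-47 - 45)) = 41 + (-1)²*((-49 + 4)/(-47 - 45)) = 41 + 1*(-45/(-92)) = 41 + 1*(-45*(-1/92)) = 41 + 1*(45/92) = 41 + 45/92 = 3817/92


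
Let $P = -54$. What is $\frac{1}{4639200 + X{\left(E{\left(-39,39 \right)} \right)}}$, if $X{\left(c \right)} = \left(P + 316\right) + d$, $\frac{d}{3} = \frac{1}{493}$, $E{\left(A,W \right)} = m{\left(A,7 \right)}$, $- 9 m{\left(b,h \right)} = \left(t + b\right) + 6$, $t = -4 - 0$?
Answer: $\frac{493}{2287254769} \approx 2.1554 \cdot 10^{-7}$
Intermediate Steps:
$t = -4$ ($t = -4 + 0 = -4$)
$m{\left(b,h \right)} = - \frac{2}{9} - \frac{b}{9}$ ($m{\left(b,h \right)} = - \frac{\left(-4 + b\right) + 6}{9} = - \frac{2 + b}{9} = - \frac{2}{9} - \frac{b}{9}$)
$E{\left(A,W \right)} = - \frac{2}{9} - \frac{A}{9}$
$d = \frac{3}{493} \approx 0.0060852$
$X{\left(c \right)} = \frac{129169}{493}$ ($X{\left(c \right)} = \left(-54 + 316\right) + \frac{3}{493} = 262 + \frac{3}{493} = \frac{129169}{493}$)
$\frac{1}{4639200 + X{\left(E{\left(-39,39 \right)} \right)}} = \frac{1}{4639200 + \frac{129169}{493}} = \frac{1}{\frac{2287254769}{493}} = \frac{493}{2287254769}$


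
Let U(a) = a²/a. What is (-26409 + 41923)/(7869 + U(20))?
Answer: 15514/7889 ≈ 1.9665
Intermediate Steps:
U(a) = a
(-26409 + 41923)/(7869 + U(20)) = (-26409 + 41923)/(7869 + 20) = 15514/7889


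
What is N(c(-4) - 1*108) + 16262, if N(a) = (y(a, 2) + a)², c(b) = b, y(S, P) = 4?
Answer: 27926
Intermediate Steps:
N(a) = (4 + a)²
N(c(-4) - 1*108) + 16262 = (4 + (-4 - 1*108))² + 16262 = (4 + (-4 - 108))² + 16262 = (4 - 112)² + 16262 = (-108)² + 16262 = 11664 + 16262 = 27926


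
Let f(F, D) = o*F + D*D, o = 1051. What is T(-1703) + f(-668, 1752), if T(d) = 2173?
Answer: 2369609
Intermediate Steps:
f(F, D) = D**2 + 1051*F (f(F, D) = 1051*F + D*D = 1051*F + D**2 = D**2 + 1051*F)
T(-1703) + f(-668, 1752) = 2173 + (1752**2 + 1051*(-668)) = 2173 + (3069504 - 702068) = 2173 + 2367436 = 2369609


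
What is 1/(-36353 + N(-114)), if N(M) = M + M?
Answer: -1/36581 ≈ -2.7337e-5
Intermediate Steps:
N(M) = 2*M
1/(-36353 + N(-114)) = 1/(-36353 + 2*(-114)) = 1/(-36353 - 228) = 1/(-36581) = -1/36581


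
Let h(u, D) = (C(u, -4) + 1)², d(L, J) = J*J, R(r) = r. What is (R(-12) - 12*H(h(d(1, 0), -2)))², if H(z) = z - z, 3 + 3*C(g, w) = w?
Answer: 144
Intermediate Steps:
C(g, w) = -1 + w/3
d(L, J) = J²
h(u, D) = 16/9 (h(u, D) = ((-1 + (⅓)*(-4)) + 1)² = ((-1 - 4/3) + 1)² = (-7/3 + 1)² = (-4/3)² = 16/9)
H(z) = 0
(R(-12) - 12*H(h(d(1, 0), -2)))² = (-12 - 12*0)² = (-12 + 0)² = (-12)² = 144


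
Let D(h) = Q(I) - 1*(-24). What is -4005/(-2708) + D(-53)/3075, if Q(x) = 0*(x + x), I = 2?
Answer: 4126789/2775700 ≈ 1.4868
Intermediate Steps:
Q(x) = 0 (Q(x) = 0*(2*x) = 0)
D(h) = 24 (D(h) = 0 - 1*(-24) = 0 + 24 = 24)
-4005/(-2708) + D(-53)/3075 = -4005/(-2708) + 24/3075 = -4005*(-1/2708) + 24*(1/3075) = 4005/2708 + 8/1025 = 4126789/2775700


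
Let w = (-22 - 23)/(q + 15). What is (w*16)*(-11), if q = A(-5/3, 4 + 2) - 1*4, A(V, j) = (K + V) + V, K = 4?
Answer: 4752/7 ≈ 678.86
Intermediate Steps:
A(V, j) = 4 + 2*V (A(V, j) = (4 + V) + V = 4 + 2*V)
q = -10/3 (q = (4 + 2*(-5/3)) - 1*4 = (4 + 2*(-5*⅓)) - 4 = (4 + 2*(-5/3)) - 4 = (4 - 10/3) - 4 = ⅔ - 4 = -10/3 ≈ -3.3333)
w = -27/7 (w = (-22 - 23)/(-10/3 + 15) = -45/35/3 = -45*3/35 = -27/7 ≈ -3.8571)
(w*16)*(-11) = -27/7*16*(-11) = -432/7*(-11) = 4752/7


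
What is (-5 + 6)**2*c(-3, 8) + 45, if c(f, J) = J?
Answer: 53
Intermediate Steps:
(-5 + 6)**2*c(-3, 8) + 45 = (-5 + 6)**2*8 + 45 = 1**2*8 + 45 = 1*8 + 45 = 8 + 45 = 53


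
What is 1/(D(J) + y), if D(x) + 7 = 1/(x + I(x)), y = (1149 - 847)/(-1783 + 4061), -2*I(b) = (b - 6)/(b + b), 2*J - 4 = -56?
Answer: -389538/2689931 ≈ -0.14481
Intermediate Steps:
J = -26 (J = 2 + (½)*(-56) = 2 - 28 = -26)
I(b) = -(-6 + b)/(4*b) (I(b) = -(b - 6)/(2*(b + b)) = -(-6 + b)/(2*(2*b)) = -(-6 + b)*1/(2*b)/2 = -(-6 + b)/(4*b))
y = 151/1139 (y = 302/2278 = 302*(1/2278) = 151/1139 ≈ 0.13257)
D(x) = -7 + 1/(x + (6 - x)/(4*x))
1/(D(J) + y) = 1/((-42 - 28*(-26)² + 11*(-26))/(6 - 1*(-26) + 4*(-26)²) + 151/1139) = 1/((-42 - 28*676 - 286)/(6 + 26 + 4*676) + 151/1139) = 1/((-42 - 18928 - 286)/(6 + 26 + 2704) + 151/1139) = 1/(-19256/2736 + 151/1139) = 1/((1/2736)*(-19256) + 151/1139) = 1/(-2407/342 + 151/1139) = 1/(-2689931/389538) = -389538/2689931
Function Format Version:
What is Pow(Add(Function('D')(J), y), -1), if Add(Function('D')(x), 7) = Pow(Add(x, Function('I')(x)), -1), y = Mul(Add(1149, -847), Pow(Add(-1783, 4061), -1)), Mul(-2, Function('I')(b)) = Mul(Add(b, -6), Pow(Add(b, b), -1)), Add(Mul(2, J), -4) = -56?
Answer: Rational(-389538, 2689931) ≈ -0.14481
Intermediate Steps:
J = -26 (J = Add(2, Mul(Rational(1, 2), -56)) = Add(2, -28) = -26)
Function('I')(b) = Mul(Rational(-1, 4), Pow(b, -1), Add(-6, b)) (Function('I')(b) = Mul(Rational(-1, 2), Mul(Add(b, -6), Pow(Add(b, b), -1))) = Mul(Rational(-1, 2), Mul(Add(-6, b), Pow(Mul(2, b), -1))) = Mul(Rational(-1, 2), Mul(Add(-6, b), Mul(Rational(1, 2), Pow(b, -1)))) = Mul(Rational(-1, 2), Mul(Rational(1, 2), Pow(b, -1), Add(-6, b))) = Mul(Rational(-1, 4), Pow(b, -1), Add(-6, b)))
y = Rational(151, 1139) (y = Mul(302, Pow(2278, -1)) = Mul(302, Rational(1, 2278)) = Rational(151, 1139) ≈ 0.13257)
Function('D')(x) = Add(-7, Pow(Add(x, Mul(Rational(1, 4), Pow(x, -1), Add(6, Mul(-1, x)))), -1))
Pow(Add(Function('D')(J), y), -1) = Pow(Add(Mul(Pow(Add(6, Mul(-1, -26), Mul(4, Pow(-26, 2))), -1), Add(-42, Mul(-28, Pow(-26, 2)), Mul(11, -26))), Rational(151, 1139)), -1) = Pow(Add(Mul(Pow(Add(6, 26, Mul(4, 676)), -1), Add(-42, Mul(-28, 676), -286)), Rational(151, 1139)), -1) = Pow(Add(Mul(Pow(Add(6, 26, 2704), -1), Add(-42, -18928, -286)), Rational(151, 1139)), -1) = Pow(Add(Mul(Pow(2736, -1), -19256), Rational(151, 1139)), -1) = Pow(Add(Mul(Rational(1, 2736), -19256), Rational(151, 1139)), -1) = Pow(Add(Rational(-2407, 342), Rational(151, 1139)), -1) = Pow(Rational(-2689931, 389538), -1) = Rational(-389538, 2689931)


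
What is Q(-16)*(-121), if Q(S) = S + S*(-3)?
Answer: -3872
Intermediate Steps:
Q(S) = -2*S (Q(S) = S - 3*S = -2*S)
Q(-16)*(-121) = -2*(-16)*(-121) = 32*(-121) = -3872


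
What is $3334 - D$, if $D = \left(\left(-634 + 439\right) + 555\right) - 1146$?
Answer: $4120$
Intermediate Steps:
$D = -786$ ($D = \left(-195 + 555\right) - 1146 = 360 - 1146 = -786$)
$3334 - D = 3334 - -786 = 3334 + 786 = 4120$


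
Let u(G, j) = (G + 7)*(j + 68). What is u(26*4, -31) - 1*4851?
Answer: -744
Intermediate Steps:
u(G, j) = (7 + G)*(68 + j)
u(26*4, -31) - 1*4851 = (476 + 7*(-31) + 68*(26*4) + (26*4)*(-31)) - 1*4851 = (476 - 217 + 68*104 + 104*(-31)) - 4851 = (476 - 217 + 7072 - 3224) - 4851 = 4107 - 4851 = -744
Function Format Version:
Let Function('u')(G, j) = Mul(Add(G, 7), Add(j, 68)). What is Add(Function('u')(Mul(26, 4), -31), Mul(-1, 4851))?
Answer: -744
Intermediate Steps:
Function('u')(G, j) = Mul(Add(7, G), Add(68, j))
Add(Function('u')(Mul(26, 4), -31), Mul(-1, 4851)) = Add(Add(476, Mul(7, -31), Mul(68, Mul(26, 4)), Mul(Mul(26, 4), -31)), Mul(-1, 4851)) = Add(Add(476, -217, Mul(68, 104), Mul(104, -31)), -4851) = Add(Add(476, -217, 7072, -3224), -4851) = Add(4107, -4851) = -744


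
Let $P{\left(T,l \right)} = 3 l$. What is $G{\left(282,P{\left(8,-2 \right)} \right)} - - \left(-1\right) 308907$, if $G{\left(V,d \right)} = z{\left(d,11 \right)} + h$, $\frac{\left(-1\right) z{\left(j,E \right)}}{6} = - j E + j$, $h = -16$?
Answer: $-309283$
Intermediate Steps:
$z{\left(j,E \right)} = - 6 j + 6 E j$ ($z{\left(j,E \right)} = - 6 \left(- j E + j\right) = - 6 \left(- E j + j\right) = - 6 \left(j - E j\right) = - 6 j + 6 E j$)
$G{\left(V,d \right)} = -16 + 60 d$ ($G{\left(V,d \right)} = 6 d \left(-1 + 11\right) - 16 = 6 d 10 - 16 = 60 d - 16 = -16 + 60 d$)
$G{\left(282,P{\left(8,-2 \right)} \right)} - - \left(-1\right) 308907 = \left(-16 + 60 \cdot 3 \left(-2\right)\right) - - \left(-1\right) 308907 = \left(-16 + 60 \left(-6\right)\right) - \left(-1\right) \left(-308907\right) = \left(-16 - 360\right) - 308907 = -376 - 308907 = -309283$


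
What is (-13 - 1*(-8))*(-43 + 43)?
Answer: 0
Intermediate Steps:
(-13 - 1*(-8))*(-43 + 43) = (-13 + 8)*0 = -5*0 = 0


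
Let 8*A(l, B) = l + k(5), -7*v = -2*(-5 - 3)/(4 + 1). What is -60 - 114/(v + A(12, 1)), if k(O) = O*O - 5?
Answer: -5715/62 ≈ -92.177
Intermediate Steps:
v = -16/35 (v = -(-2)*(-5 - 3)/(4 + 1)/7 = -(-2)*(-8/5)/7 = -(-2)*(-8*⅕)/7 = -(-2)*(-8)/(7*5) = -⅐*16/5 = -16/35 ≈ -0.45714)
k(O) = -5 + O² (k(O) = O² - 5 = -5 + O²)
A(l, B) = 5/2 + l/8 (A(l, B) = (l + (-5 + 5²))/8 = (l + (-5 + 25))/8 = (l + 20)/8 = (20 + l)/8 = 5/2 + l/8)
-60 - 114/(v + A(12, 1)) = -60 - 114/(-16/35 + (5/2 + (⅛)*12)) = -60 - 114/(-16/35 + (5/2 + 3/2)) = -60 - 114/(-16/35 + 4) = -60 - 114/(124/35) = -60 + (35/124)*(-114) = -60 - 1995/62 = -5715/62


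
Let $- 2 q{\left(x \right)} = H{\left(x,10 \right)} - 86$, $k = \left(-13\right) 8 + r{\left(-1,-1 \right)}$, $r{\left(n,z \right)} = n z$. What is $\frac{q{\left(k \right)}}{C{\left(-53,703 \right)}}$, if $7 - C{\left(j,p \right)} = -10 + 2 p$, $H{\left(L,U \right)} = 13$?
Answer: $- \frac{73}{2778} \approx -0.026278$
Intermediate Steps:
$k = -103$ ($k = \left(-13\right) 8 - -1 = -104 + 1 = -103$)
$C{\left(j,p \right)} = 17 - 2 p$ ($C{\left(j,p \right)} = 7 - \left(-10 + 2 p\right) = 17 - 2 p$)
$q{\left(x \right)} = \frac{73}{2}$ ($q{\left(x \right)} = - \frac{13 - 86}{2} = \left(- \frac{1}{2}\right) \left(-73\right) = \frac{73}{2}$)
$\frac{q{\left(k \right)}}{C{\left(-53,703 \right)}} = \frac{73}{2 \left(17 - 1406\right)} = \frac{73}{2 \left(-1389\right)} = \frac{73}{2} \left(- \frac{1}{1389}\right) = - \frac{73}{2778}$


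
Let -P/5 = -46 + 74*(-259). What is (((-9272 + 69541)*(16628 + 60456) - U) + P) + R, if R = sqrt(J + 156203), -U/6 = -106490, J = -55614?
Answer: 4645232716 + sqrt(100589) ≈ 4.6452e+9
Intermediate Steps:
P = 96060 (P = -5*(-46 + 74*(-259)) = -5*(-46 - 19166) = -5*(-19212) = 96060)
U = 638940 (U = -6*(-106490) = 638940)
R = sqrt(100589) (R = sqrt(-55614 + 156203) = sqrt(100589) ≈ 317.16)
(((-9272 + 69541)*(16628 + 60456) - U) + P) + R = (((-9272 + 69541)*(16628 + 60456) - 1*638940) + 96060) + sqrt(100589) = ((60269*77084 - 638940) + 96060) + sqrt(100589) = ((4645775596 - 638940) + 96060) + sqrt(100589) = (4645136656 + 96060) + sqrt(100589) = 4645232716 + sqrt(100589)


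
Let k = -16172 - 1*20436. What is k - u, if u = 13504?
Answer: -50112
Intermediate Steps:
k = -36608 (k = -16172 - 20436 = -36608)
k - u = -36608 - 1*13504 = -36608 - 13504 = -50112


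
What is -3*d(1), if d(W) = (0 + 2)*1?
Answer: -6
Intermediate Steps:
d(W) = 2 (d(W) = 2*1 = 2)
-3*d(1) = -3*2 = -6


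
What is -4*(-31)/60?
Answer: 31/15 ≈ 2.0667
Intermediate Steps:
-4*(-31)/60 = 124*(1/60) = 31/15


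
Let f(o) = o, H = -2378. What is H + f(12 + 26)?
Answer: -2340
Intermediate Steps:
H + f(12 + 26) = -2378 + (12 + 26) = -2378 + 38 = -2340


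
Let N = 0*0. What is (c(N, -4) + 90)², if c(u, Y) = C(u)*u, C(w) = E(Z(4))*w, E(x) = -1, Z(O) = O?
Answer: 8100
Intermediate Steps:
N = 0
C(w) = -w
c(u, Y) = -u² (c(u, Y) = (-u)*u = -u²)
(c(N, -4) + 90)² = (-1*0² + 90)² = (-1*0 + 90)² = (0 + 90)² = 90² = 8100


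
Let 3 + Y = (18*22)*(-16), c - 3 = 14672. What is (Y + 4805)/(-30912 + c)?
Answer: 118/1249 ≈ 0.094476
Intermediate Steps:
c = 14675 (c = 3 + 14672 = 14675)
Y = -6339 (Y = -3 + (18*22)*(-16) = -3 + 396*(-16) = -3 - 6336 = -6339)
(Y + 4805)/(-30912 + c) = (-6339 + 4805)/(-30912 + 14675) = -1534/(-16237) = -1534*(-1/16237) = 118/1249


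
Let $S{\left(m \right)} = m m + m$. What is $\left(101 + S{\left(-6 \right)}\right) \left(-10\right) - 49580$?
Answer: $-50890$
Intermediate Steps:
$S{\left(m \right)} = m + m^{2}$ ($S{\left(m \right)} = m^{2} + m = m + m^{2}$)
$\left(101 + S{\left(-6 \right)}\right) \left(-10\right) - 49580 = \left(101 - 6 \left(1 - 6\right)\right) \left(-10\right) - 49580 = \left(101 - -30\right) \left(-10\right) - 49580 = \left(101 + 30\right) \left(-10\right) - 49580 = 131 \left(-10\right) - 49580 = -1310 - 49580 = -50890$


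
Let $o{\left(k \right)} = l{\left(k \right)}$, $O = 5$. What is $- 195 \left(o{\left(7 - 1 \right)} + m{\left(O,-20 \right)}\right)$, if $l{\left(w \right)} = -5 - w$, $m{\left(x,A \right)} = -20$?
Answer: $6045$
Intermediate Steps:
$o{\left(k \right)} = -5 - k$
$- 195 \left(o{\left(7 - 1 \right)} + m{\left(O,-20 \right)}\right) = - 195 \left(\left(-5 - \left(7 - 1\right)\right) - 20\right) = - 195 \left(\left(-5 - 6\right) - 20\right) = - 195 \left(-11 - 20\right) = \left(-195\right) \left(-31\right) = 6045$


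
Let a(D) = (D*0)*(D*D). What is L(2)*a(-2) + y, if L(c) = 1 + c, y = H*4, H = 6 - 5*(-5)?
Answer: 124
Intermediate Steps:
H = 31 (H = 6 + 25 = 31)
a(D) = 0 (a(D) = 0*D**2 = 0)
y = 124 (y = 31*4 = 124)
L(2)*a(-2) + y = (1 + 2)*0 + 124 = 3*0 + 124 = 0 + 124 = 124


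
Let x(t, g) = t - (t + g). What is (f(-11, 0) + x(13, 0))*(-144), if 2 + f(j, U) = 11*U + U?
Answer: 288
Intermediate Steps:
f(j, U) = -2 + 12*U (f(j, U) = -2 + (11*U + U) = -2 + 12*U)
x(t, g) = -g (x(t, g) = t - (g + t) = t + (-g - t) = -g)
(f(-11, 0) + x(13, 0))*(-144) = ((-2 + 12*0) - 1*0)*(-144) = ((-2 + 0) + 0)*(-144) = (-2 + 0)*(-144) = -2*(-144) = 288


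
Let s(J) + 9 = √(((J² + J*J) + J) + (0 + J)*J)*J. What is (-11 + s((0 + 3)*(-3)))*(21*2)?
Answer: -840 - 1134*√26 ≈ -6622.3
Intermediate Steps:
s(J) = -9 + J*√(J + 3*J²) (s(J) = -9 + √(((J² + J*J) + J) + (0 + J)*J)*J = -9 + √(((J² + J²) + J) + J*J)*J = -9 + √((2*J² + J) + J²)*J = -9 + √((J + 2*J²) + J²)*J = -9 + √(J + 3*J²)*J = -9 + J*√(J + 3*J²))
(-11 + s((0 + 3)*(-3)))*(21*2) = (-11 + (-9 + ((0 + 3)*(-3))*√(((0 + 3)*(-3))*(1 + 3*((0 + 3)*(-3))))))*(21*2) = (-11 + (-9 + (3*(-3))*√((3*(-3))*(1 + 3*(3*(-3))))))*42 = (-11 + (-9 - 9*3*√26))*42 = (-11 + (-9 - 27*√26))*42 = (-20 - 27*√26)*42 = -840 - 1134*√26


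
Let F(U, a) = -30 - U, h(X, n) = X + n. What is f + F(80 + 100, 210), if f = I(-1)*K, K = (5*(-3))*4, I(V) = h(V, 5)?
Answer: -450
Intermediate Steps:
I(V) = 5 + V (I(V) = V + 5 = 5 + V)
K = -60 (K = -15*4 = -60)
f = -240 (f = (5 - 1)*(-60) = 4*(-60) = -240)
f + F(80 + 100, 210) = -240 + (-30 - (80 + 100)) = -240 + (-30 - 1*180) = -240 + (-30 - 180) = -240 - 210 = -450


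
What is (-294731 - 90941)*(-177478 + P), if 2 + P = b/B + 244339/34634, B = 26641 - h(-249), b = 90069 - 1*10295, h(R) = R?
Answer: 15935895383721148332/232827065 ≈ 6.8445e+10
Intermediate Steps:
b = 79774 (b = 90069 - 10295 = 79774)
B = 26890 (B = 26641 - 1*(-249) = 26641 + 249 = 26890)
P = 3735275953/465654130 (P = -2 + (79774/26890 + 244339/34634) = -2 + (79774*(1/26890) + 244339*(1/34634)) = -2 + (39887/13445 + 244339/34634) = -2 + 4666584213/465654130 = 3735275953/465654130 ≈ 8.0216)
(-294731 - 90941)*(-177478 + P) = (-294731 - 90941)*(-177478 + 3735275953/465654130) = -385672*(-82639628408187/465654130) = 15935895383721148332/232827065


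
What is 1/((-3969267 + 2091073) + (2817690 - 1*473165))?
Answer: 1/466331 ≈ 2.1444e-6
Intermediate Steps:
1/((-3969267 + 2091073) + (2817690 - 1*473165)) = 1/(-1878194 + (2817690 - 473165)) = 1/(-1878194 + 2344525) = 1/466331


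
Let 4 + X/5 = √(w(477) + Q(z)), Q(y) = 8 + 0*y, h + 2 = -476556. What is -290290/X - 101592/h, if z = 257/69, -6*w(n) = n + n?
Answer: 55344491660/39792593 + 58058*I*√151/167 ≈ 1390.8 + 4272.0*I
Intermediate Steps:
h = -476558 (h = -2 - 476556 = -476558)
w(n) = -n/3 (w(n) = -(n + n)/6 = -n/3)
z = 257/69 (z = 257*(1/69) = 257/69 ≈ 3.7246)
Q(y) = 8 (Q(y) = 8 + 0 = 8)
X = -20 + 5*I*√151 (X = -20 + 5*√(-⅓*477 + 8) = -20 + 5*√(-159 + 8) = -20 + 5*√(-151) = -20 + 5*(I*√151) = -20 + 5*I*√151 ≈ -20.0 + 61.441*I)
-290290/X - 101592/h = -290290/(-20 + 5*I*√151) - 101592/(-476558) = -290290/(-20 + 5*I*√151) - 101592*(-1/476558) = -290290/(-20 + 5*I*√151) + 50796/238279 = 50796/238279 - 290290/(-20 + 5*I*√151)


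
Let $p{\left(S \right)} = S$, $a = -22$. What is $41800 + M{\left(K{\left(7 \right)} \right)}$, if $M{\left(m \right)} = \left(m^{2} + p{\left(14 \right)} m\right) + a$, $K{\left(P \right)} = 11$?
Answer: $42053$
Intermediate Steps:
$M{\left(m \right)} = -22 + m^{2} + 14 m$ ($M{\left(m \right)} = \left(m^{2} + 14 m\right) - 22 = -22 + m^{2} + 14 m$)
$41800 + M{\left(K{\left(7 \right)} \right)} = 41800 + \left(-22 + 11^{2} + 14 \cdot 11\right) = 41800 + \left(-22 + 121 + 154\right) = 41800 + 253 = 42053$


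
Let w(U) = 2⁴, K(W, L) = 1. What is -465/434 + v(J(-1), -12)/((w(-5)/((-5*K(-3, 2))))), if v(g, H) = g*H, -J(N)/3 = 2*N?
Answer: 150/7 ≈ 21.429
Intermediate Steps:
J(N) = -6*N
w(U) = 16
v(g, H) = H*g
-465/434 + v(J(-1), -12)/((w(-5)/((-5*K(-3, 2))))) = -465/434 + (-(-72)*(-1))/((16/((-5*1)))) = -465*1/434 + (-12*6)/((16/(-5))) = -15/14 - 72/(16*(-⅕)) = -15/14 - 72/(-16/5) = -15/14 - 72*(-5/16) = -15/14 + 45/2 = 150/7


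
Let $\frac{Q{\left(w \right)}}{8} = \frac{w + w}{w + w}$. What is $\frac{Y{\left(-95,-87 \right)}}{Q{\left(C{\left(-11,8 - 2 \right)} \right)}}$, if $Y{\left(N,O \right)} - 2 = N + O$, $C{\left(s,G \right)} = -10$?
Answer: $- \frac{45}{2} \approx -22.5$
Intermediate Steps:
$Q{\left(w \right)} = 8$ ($Q{\left(w \right)} = 8 \frac{w + w}{w + w} = 8 \frac{2 w}{2 w} = 8 \cdot 2 w \frac{1}{2 w} = 8 \cdot 1 = 8$)
$Y{\left(N,O \right)} = 2 + N + O$ ($Y{\left(N,O \right)} = 2 + \left(N + O\right) = 2 + N + O$)
$\frac{Y{\left(-95,-87 \right)}}{Q{\left(C{\left(-11,8 - 2 \right)} \right)}} = \frac{2 - 95 - 87}{8} = \left(-180\right) \frac{1}{8} = - \frac{45}{2}$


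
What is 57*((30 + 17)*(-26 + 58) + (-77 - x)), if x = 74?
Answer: 77121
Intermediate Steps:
57*((30 + 17)*(-26 + 58) + (-77 - x)) = 57*((30 + 17)*(-26 + 58) + (-77 - 1*74)) = 57*(47*32 + (-77 - 74)) = 57*(1504 - 151) = 57*1353 = 77121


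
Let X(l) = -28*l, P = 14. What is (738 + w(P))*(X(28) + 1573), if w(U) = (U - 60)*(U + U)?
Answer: -433950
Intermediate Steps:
w(U) = 2*U*(-60 + U) (w(U) = (-60 + U)*(2*U) = 2*U*(-60 + U))
(738 + w(P))*(X(28) + 1573) = (738 + 2*14*(-60 + 14))*(-28*28 + 1573) = (738 + 2*14*(-46))*(-784 + 1573) = (738 - 1288)*789 = -550*789 = -433950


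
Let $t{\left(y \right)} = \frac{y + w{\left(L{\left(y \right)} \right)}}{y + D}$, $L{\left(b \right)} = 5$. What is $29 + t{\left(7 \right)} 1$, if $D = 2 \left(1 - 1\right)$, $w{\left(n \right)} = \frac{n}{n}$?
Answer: $\frac{211}{7} \approx 30.143$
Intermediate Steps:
$w{\left(n \right)} = 1$
$D = 0$ ($D = 2 \cdot 0 = 0$)
$t{\left(y \right)} = \frac{1 + y}{y}$ ($t{\left(y \right)} = \frac{y + 1}{y + 0} = \frac{1 + y}{y}$)
$29 + t{\left(7 \right)} 1 = 29 + \frac{1 + 7}{7} \cdot 1 = 29 + \frac{1}{7} \cdot 8 \cdot 1 = 29 + \frac{8}{7} \cdot 1 = 29 + \frac{8}{7} = \frac{211}{7}$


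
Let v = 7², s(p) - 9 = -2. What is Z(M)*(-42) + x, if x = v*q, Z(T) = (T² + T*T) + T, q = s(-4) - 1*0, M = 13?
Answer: -14399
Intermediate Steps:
s(p) = 7 (s(p) = 9 - 2 = 7)
q = 7 (q = 7 - 1*0 = 7 + 0 = 7)
Z(T) = T + 2*T² (Z(T) = (T² + T²) + T = 2*T² + T = T + 2*T²)
v = 49
x = 343 (x = 49*7 = 343)
Z(M)*(-42) + x = (13*(1 + 2*13))*(-42) + 343 = (13*(1 + 26))*(-42) + 343 = (13*27)*(-42) + 343 = 351*(-42) + 343 = -14742 + 343 = -14399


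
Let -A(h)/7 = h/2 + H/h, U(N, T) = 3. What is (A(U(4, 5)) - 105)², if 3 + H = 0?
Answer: 47089/4 ≈ 11772.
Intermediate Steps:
H = -3 (H = -3 + 0 = -3)
A(h) = 21/h - 7*h/2 (A(h) = -7*(h/2 - 3/h) = 21/h - 7*h/2)
(A(U(4, 5)) - 105)² = ((21/3 - 7/2*3) - 105)² = ((21*(⅓) - 21/2) - 105)² = ((7 - 21/2) - 105)² = (-7/2 - 105)² = (-217/2)² = 47089/4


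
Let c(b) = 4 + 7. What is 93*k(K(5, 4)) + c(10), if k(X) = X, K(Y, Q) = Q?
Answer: 383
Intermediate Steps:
c(b) = 11
93*k(K(5, 4)) + c(10) = 93*4 + 11 = 372 + 11 = 383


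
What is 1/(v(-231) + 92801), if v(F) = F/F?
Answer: 1/92802 ≈ 1.0776e-5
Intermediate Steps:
v(F) = 1
1/(v(-231) + 92801) = 1/(1 + 92801) = 1/92802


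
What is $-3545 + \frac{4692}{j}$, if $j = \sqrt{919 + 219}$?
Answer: $-3545 + \frac{2346 \sqrt{1138}}{569} \approx -3405.9$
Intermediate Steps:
$j = \sqrt{1138} \approx 33.734$
$-3545 + \frac{4692}{j} = -3545 + \frac{4692}{\sqrt{1138}} = -3545 + 4692 \frac{\sqrt{1138}}{1138} = -3545 + \frac{2346 \sqrt{1138}}{569}$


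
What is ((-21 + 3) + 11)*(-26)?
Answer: 182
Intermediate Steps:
((-21 + 3) + 11)*(-26) = (-18 + 11)*(-26) = -7*(-26) = 182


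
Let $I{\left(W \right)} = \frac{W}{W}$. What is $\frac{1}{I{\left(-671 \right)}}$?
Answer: $1$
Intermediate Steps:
$I{\left(W \right)} = 1$
$\frac{1}{I{\left(-671 \right)}} = 1^{-1} = 1$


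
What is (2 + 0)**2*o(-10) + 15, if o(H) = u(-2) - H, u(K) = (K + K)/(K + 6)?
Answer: 51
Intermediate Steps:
u(K) = 2*K/(6 + K) (u(K) = (2*K)/(6 + K) = 2*K/(6 + K))
o(H) = -1 - H (o(H) = 2*(-2)/(6 - 2) - H = 2*(-2)/4 - H = 2*(-2)*(1/4) - H = -1 - H)
(2 + 0)**2*o(-10) + 15 = (2 + 0)**2*(-1 - 1*(-10)) + 15 = 2**2*(-1 + 10) + 15 = 4*9 + 15 = 36 + 15 = 51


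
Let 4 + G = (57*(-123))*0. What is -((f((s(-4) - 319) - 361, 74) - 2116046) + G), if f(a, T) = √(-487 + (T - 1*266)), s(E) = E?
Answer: 2116050 - I*√679 ≈ 2.116e+6 - 26.058*I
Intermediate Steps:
f(a, T) = √(-753 + T) (f(a, T) = √(-487 + (T - 266)) = √(-487 + (-266 + T)) = √(-753 + T))
G = -4 (G = -4 + (57*(-123))*0 = -4 - 7011*0 = -4 + 0 = -4)
-((f((s(-4) - 319) - 361, 74) - 2116046) + G) = -((√(-753 + 74) - 2116046) - 4) = -((√(-679) - 2116046) - 4) = -((I*√679 - 2116046) - 4) = -((-2116046 + I*√679) - 4) = -(-2116050 + I*√679) = 2116050 - I*√679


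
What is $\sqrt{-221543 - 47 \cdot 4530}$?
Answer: $i \sqrt{434453} \approx 659.13 i$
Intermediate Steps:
$\sqrt{-221543 - 47 \cdot 4530} = \sqrt{-221543 - 212910} = \sqrt{-434453} = i \sqrt{434453}$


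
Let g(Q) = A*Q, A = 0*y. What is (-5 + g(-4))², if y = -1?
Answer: 25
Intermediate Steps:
A = 0 (A = 0*(-1) = 0)
g(Q) = 0 (g(Q) = 0*Q = 0)
(-5 + g(-4))² = (-5 + 0)² = (-5)² = 25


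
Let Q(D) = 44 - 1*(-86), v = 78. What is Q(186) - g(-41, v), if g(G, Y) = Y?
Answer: 52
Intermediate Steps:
Q(D) = 130 (Q(D) = 44 + 86 = 130)
Q(186) - g(-41, v) = 130 - 1*78 = 130 - 78 = 52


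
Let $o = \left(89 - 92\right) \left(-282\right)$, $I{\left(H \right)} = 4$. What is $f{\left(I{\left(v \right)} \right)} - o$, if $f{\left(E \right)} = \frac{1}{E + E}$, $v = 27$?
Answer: $- \frac{6767}{8} \approx -845.88$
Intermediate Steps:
$f{\left(E \right)} = \frac{1}{2 E}$
$o = 846$ ($o = \left(-3\right) \left(-282\right) = 846$)
$f{\left(I{\left(v \right)} \right)} - o = \frac{1}{2 \cdot 4} - 846 = \frac{1}{2} \cdot \frac{1}{4} - 846 = \frac{1}{8} - 846 = - \frac{6767}{8}$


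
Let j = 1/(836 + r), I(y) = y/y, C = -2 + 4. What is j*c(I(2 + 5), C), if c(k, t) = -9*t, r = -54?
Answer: -9/391 ≈ -0.023018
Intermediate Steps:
C = 2
I(y) = 1
j = 1/782 (j = 1/(836 - 54) = 1/782 ≈ 0.0012788)
j*c(I(2 + 5), C) = (-9*2)/782 = (1/782)*(-18) = -9/391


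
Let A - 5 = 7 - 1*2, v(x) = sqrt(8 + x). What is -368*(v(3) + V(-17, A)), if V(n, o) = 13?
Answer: -4784 - 368*sqrt(11) ≈ -6004.5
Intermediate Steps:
A = 10 (A = 5 + (7 - 1*2) = 5 + (7 - 2) = 5 + 5 = 10)
-368*(v(3) + V(-17, A)) = -368*(sqrt(8 + 3) + 13) = -368*(sqrt(11) + 13) = -368*(13 + sqrt(11)) = -4784 - 368*sqrt(11)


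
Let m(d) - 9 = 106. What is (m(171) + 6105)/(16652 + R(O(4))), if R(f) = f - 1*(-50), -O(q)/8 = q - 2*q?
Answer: 3110/8367 ≈ 0.37170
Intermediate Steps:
m(d) = 115 (m(d) = 9 + 106 = 115)
O(q) = 8*q (O(q) = -8*(q - 2*q) = -(-8)*q = 8*q)
R(f) = 50 + f (R(f) = f + 50 = 50 + f)
(m(171) + 6105)/(16652 + R(O(4))) = (115 + 6105)/(16652 + (50 + 8*4)) = 6220/(16652 + (50 + 32)) = 6220/(16652 + 82) = 6220/16734 = 6220*(1/16734) = 3110/8367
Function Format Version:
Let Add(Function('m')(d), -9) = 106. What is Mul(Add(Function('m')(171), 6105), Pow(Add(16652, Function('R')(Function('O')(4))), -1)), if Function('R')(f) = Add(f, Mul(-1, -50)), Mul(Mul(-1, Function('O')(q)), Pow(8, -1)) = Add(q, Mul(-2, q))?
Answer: Rational(3110, 8367) ≈ 0.37170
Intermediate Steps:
Function('m')(d) = 115 (Function('m')(d) = Add(9, 106) = 115)
Function('O')(q) = Mul(8, q) (Function('O')(q) = Mul(-8, Add(q, Mul(-2, q))) = Mul(-8, Mul(-1, q)) = Mul(8, q))
Function('R')(f) = Add(50, f) (Function('R')(f) = Add(f, 50) = Add(50, f))
Mul(Add(Function('m')(171), 6105), Pow(Add(16652, Function('R')(Function('O')(4))), -1)) = Mul(Add(115, 6105), Pow(Add(16652, Add(50, Mul(8, 4))), -1)) = Mul(6220, Pow(Add(16652, Add(50, 32)), -1)) = Mul(6220, Pow(Add(16652, 82), -1)) = Mul(6220, Pow(16734, -1)) = Mul(6220, Rational(1, 16734)) = Rational(3110, 8367)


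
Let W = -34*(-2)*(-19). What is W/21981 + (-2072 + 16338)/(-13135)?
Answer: -19444198/16983555 ≈ -1.1449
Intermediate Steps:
W = -1292 (W = 68*(-19) = -1292)
W/21981 + (-2072 + 16338)/(-13135) = -1292/21981 + (-2072 + 16338)/(-13135) = -1292*1/21981 + 14266*(-1/13135) = -76/1293 - 14266/13135 = -19444198/16983555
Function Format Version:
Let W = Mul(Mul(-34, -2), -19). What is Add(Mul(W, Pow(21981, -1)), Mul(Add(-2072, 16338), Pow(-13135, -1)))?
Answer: Rational(-19444198, 16983555) ≈ -1.1449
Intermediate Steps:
W = -1292 (W = Mul(68, -19) = -1292)
Add(Mul(W, Pow(21981, -1)), Mul(Add(-2072, 16338), Pow(-13135, -1))) = Add(Mul(-1292, Pow(21981, -1)), Mul(Add(-2072, 16338), Pow(-13135, -1))) = Add(Mul(-1292, Rational(1, 21981)), Mul(14266, Rational(-1, 13135))) = Add(Rational(-76, 1293), Rational(-14266, 13135)) = Rational(-19444198, 16983555)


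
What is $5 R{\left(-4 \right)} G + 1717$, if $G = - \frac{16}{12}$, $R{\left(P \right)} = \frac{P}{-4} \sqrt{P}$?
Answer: $1717 - \frac{40 i}{3} \approx 1717.0 - 13.333 i$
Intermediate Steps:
$R{\left(P \right)} = - \frac{P^{\frac{3}{2}}}{4}$ ($R{\left(P \right)} = P \left(- \frac{1}{4}\right) \sqrt{P} = - \frac{P}{4} \sqrt{P} = - \frac{P^{\frac{3}{2}}}{4}$)
$G = - \frac{4}{3}$ ($G = \left(-16\right) \frac{1}{12} = - \frac{4}{3} \approx -1.3333$)
$5 R{\left(-4 \right)} G + 1717 = 5 \left(- \frac{\left(-4\right)^{\frac{3}{2}}}{4}\right) \left(- \frac{4}{3}\right) + 1717 = 5 \left(- \frac{\left(-8\right) i}{4}\right) \left(- \frac{4}{3}\right) + 1717 = 5 \cdot 2 i \left(- \frac{4}{3}\right) + 1717 = 10 i \left(- \frac{4}{3}\right) + 1717 = - \frac{40 i}{3} + 1717 = 1717 - \frac{40 i}{3}$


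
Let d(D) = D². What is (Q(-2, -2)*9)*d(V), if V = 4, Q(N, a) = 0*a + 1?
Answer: 144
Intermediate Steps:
Q(N, a) = 1 (Q(N, a) = 0 + 1 = 1)
(Q(-2, -2)*9)*d(V) = (1*9)*4² = 9*16 = 144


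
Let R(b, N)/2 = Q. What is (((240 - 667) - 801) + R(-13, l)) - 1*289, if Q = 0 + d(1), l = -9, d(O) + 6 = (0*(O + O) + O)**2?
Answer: -1527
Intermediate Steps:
d(O) = -6 + O**2 (d(O) = -6 + (0*(O + O) + O)**2 = -6 + (0*(2*O) + O)**2 = -6 + (0 + O)**2 = -6 + O**2)
Q = -5 (Q = 0 + (-6 + 1**2) = 0 + (-6 + 1) = 0 - 5 = -5)
R(b, N) = -10 (R(b, N) = 2*(-5) = -10)
(((240 - 667) - 801) + R(-13, l)) - 1*289 = (((240 - 667) - 801) - 10) - 1*289 = ((-427 - 801) - 10) - 289 = (-1228 - 10) - 289 = -1238 - 289 = -1527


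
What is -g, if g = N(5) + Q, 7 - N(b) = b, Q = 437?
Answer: -439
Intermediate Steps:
N(b) = 7 - b
g = 439 (g = (7 - 1*5) + 437 = (7 - 5) + 437 = 2 + 437 = 439)
-g = -1*439 = -439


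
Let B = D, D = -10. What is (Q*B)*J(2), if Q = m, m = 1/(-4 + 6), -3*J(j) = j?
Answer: 10/3 ≈ 3.3333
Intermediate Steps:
J(j) = -j/3
B = -10
m = ½ (m = 1/2 = ½ ≈ 0.50000)
Q = ½ ≈ 0.50000
(Q*B)*J(2) = ((½)*(-10))*(-⅓*2) = -5*(-⅔) = 10/3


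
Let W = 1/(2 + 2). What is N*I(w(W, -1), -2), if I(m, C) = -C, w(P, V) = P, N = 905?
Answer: 1810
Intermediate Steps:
W = ¼ (W = 1/4 = ¼ ≈ 0.25000)
N*I(w(W, -1), -2) = 905*(-1*(-2)) = 905*2 = 1810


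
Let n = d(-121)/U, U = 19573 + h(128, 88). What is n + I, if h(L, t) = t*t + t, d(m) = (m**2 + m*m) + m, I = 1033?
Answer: 28338526/27405 ≈ 1034.1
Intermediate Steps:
d(m) = m + 2*m**2 (d(m) = (m**2 + m**2) + m = 2*m**2 + m = m + 2*m**2)
h(L, t) = t + t**2 (h(L, t) = t**2 + t = t + t**2)
U = 27405 (U = 19573 + 88*(1 + 88) = 19573 + 88*89 = 19573 + 7832 = 27405)
n = 29161/27405 (n = -121*(1 + 2*(-121))/27405 = -121*(1 - 242)*(1/27405) = -121*(-241)*(1/27405) = 29161*(1/27405) = 29161/27405 ≈ 1.0641)
n + I = 29161/27405 + 1033 = 28338526/27405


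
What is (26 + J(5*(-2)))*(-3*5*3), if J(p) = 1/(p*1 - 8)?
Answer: -2335/2 ≈ -1167.5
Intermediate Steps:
J(p) = 1/(-8 + p) (J(p) = 1/(p - 8) = 1/(-8 + p))
(26 + J(5*(-2)))*(-3*5*3) = (26 + 1/(-8 + 5*(-2)))*(-3*5*3) = (26 + 1/(-8 - 10))*(-15*3) = (26 + 1/(-18))*(-45) = (26 - 1/18)*(-45) = (467/18)*(-45) = -2335/2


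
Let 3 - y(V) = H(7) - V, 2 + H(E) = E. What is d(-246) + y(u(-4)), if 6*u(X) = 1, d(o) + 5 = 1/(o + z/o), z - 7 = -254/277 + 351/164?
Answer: -112796322743/16496966490 ≈ -6.8374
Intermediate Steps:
H(E) = -2 + E
z = 373567/45428 (z = 7 + (-254/277 + 351/164) = 7 + 55571/45428 = 373567/45428 ≈ 8.2233)
d(o) = -5 + 1/(o + 373567/(45428*o))
u(X) = ⅙ (u(X) = (⅙)*1 = ⅙)
y(V) = -2 + V (y(V) = 3 - ((-2 + 7) - V) = 3 - (5 - V) = 3 + (-5 + V) = -2 + V)
d(-246) + y(u(-4)) = (-1867835 - 227140*(-246)² + 45428*(-246))/(373567 + 45428*(-246)²) + (-2 + ⅙) = (-1867835 - 227140*60516 - 11175288)/(373567 + 45428*60516) - 11/6 = (-1867835 - 13745604240 - 11175288)/(373567 + 2749120848) - 11/6 = -13758647363/2749494415 - 11/6 = -112796322743/16496966490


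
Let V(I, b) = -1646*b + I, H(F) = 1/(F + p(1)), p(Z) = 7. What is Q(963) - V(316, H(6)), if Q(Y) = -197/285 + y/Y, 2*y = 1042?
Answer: -225414716/1189305 ≈ -189.53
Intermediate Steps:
y = 521 (y = (1/2)*1042 = 521)
Q(Y) = -197/285 + 521/Y
H(F) = 1/(7 + F) (H(F) = 1/(F + 7) = 1/(7 + F))
V(I, b) = I - 1646*b
Q(963) - V(316, H(6)) = (-197/285 + 521/963) - (316 - 1646/(7 + 6)) = (-197/285 + 521*(1/963)) - (316 - 1646/13) = (-197/285 + 521/963) - (316 - 1646*1/13) = -13742/91485 - (316 - 1646/13) = -13742/91485 - 1*2462/13 = -13742/91485 - 2462/13 = -225414716/1189305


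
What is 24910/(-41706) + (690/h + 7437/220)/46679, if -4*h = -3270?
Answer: -13924332746431/23342064544260 ≈ -0.59653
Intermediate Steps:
h = 1635/2 (h = -1/4*(-3270) = 1635/2 ≈ 817.50)
24910/(-41706) + (690/h + 7437/220)/46679 = 24910/(-41706) + (690/(1635/2) + 7437/220)/46679 = 24910*(-1/41706) + (690*(2/1635) + 7437*(1/220))*(1/46679) = -12455/20853 + (92/109 + 7437/220)*(1/46679) = -12455/20853 + (830873/23980)*(1/46679) = -12455/20853 + 830873/1119362420 = -13924332746431/23342064544260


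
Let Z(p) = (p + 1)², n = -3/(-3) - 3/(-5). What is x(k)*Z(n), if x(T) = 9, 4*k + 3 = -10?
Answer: 1521/25 ≈ 60.840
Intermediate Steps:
n = 8/5 (n = -3*(-⅓) - 3*(-⅕) = 1 + ⅗ = 8/5 ≈ 1.6000)
k = -13/4 (k = -¾ + (¼)*(-10) = -¾ - 5/2 = -13/4 ≈ -3.2500)
Z(p) = (1 + p)²
x(k)*Z(n) = 9*(1 + 8/5)² = 9*(13/5)² = 9*(169/25) = 1521/25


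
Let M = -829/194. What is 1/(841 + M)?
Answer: 194/162325 ≈ 0.0011951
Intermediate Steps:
M = -829/194 (M = -829*1/194 = -829/194 ≈ -4.2732)
1/(841 + M) = 1/(841 - 829/194) = 1/(162325/194) = 194/162325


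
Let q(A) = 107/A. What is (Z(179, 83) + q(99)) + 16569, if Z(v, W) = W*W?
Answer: 2322449/99 ≈ 23459.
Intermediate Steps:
Z(v, W) = W²
(Z(179, 83) + q(99)) + 16569 = (83² + 107/99) + 16569 = (6889 + 107*(1/99)) + 16569 = (6889 + 107/99) + 16569 = 682118/99 + 16569 = 2322449/99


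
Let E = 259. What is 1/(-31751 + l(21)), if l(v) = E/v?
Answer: -3/95216 ≈ -3.1507e-5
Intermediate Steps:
l(v) = 259/v
1/(-31751 + l(21)) = 1/(-31751 + 259/21) = 1/(-31751 + 259*(1/21)) = 1/(-31751 + 37/3) = 1/(-95216/3) = -3/95216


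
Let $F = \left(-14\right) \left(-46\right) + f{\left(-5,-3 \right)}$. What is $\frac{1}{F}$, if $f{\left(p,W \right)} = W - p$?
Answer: $\frac{1}{646} \approx 0.001548$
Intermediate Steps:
$F = 646$ ($F = \left(-14\right) \left(-46\right) - -2 = 644 + \left(-3 + 5\right) = 644 + 2 = 646$)
$\frac{1}{F} = \frac{1}{646}$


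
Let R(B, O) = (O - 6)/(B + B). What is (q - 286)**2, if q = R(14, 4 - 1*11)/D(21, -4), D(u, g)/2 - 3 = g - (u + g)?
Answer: 83102475625/1016064 ≈ 81789.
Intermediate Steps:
D(u, g) = 6 - 2*u (D(u, g) = 6 + 2*(g - (u + g)) = 6 + 2*(g - (g + u)) = 6 + 2*(g + (-g - u)) = 6 + 2*(-u) = 6 - 2*u)
R(B, O) = (-6 + O)/(2*B) (R(B, O) = (-6 + O)/((2*B)) = (-6 + O)*(1/(2*B)) = (-6 + O)/(2*B))
q = 13/1008 (q = ((1/2)*(-6 + (4 - 1*11))/14)/(6 - 2*21) = ((1/2)*(1/14)*(-6 + (4 - 11)))/(6 - 42) = ((1/2)*(1/14)*(-6 - 7))/(-36) = ((1/2)*(1/14)*(-13))*(-1/36) = -13/28*(-1/36) = 13/1008 ≈ 0.012897)
(q - 286)**2 = (13/1008 - 286)**2 = (-288275/1008)**2 = 83102475625/1016064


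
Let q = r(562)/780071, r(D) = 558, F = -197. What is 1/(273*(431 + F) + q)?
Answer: 780071/49832496180 ≈ 1.5654e-5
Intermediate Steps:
q = 558/780071 ≈ 0.00071532
1/(273*(431 + F) + q) = 1/(273*(431 - 197) + 558/780071) = 1/(273*234 + 558/780071) = 1/(63882 + 558/780071) = 1/(49832496180/780071) = 780071/49832496180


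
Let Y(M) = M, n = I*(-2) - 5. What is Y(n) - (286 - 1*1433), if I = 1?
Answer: 1140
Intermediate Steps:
n = -7 (n = 1*(-2) - 5 = -2 - 5 = -7)
Y(n) - (286 - 1*1433) = -7 - (286 - 1*1433) = -7 - (286 - 1433) = -7 - 1*(-1147) = -7 + 1147 = 1140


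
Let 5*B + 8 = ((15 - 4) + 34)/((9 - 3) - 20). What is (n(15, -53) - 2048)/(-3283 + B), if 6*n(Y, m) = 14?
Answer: 429590/689901 ≈ 0.62268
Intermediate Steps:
n(Y, m) = 7/3 (n(Y, m) = (1/6)*14 = 7/3)
B = -157/70 (B = -8/5 + (((15 - 4) + 34)/((9 - 3) - 20))/5 = -8/5 + ((11 + 34)/(6 - 20))/5 = -8/5 + (45/(-14))/5 = -8/5 + (45*(-1/14))/5 = -8/5 + (1/5)*(-45/14) = -8/5 - 9/14 = -157/70 ≈ -2.2429)
(n(15, -53) - 2048)/(-3283 + B) = (7/3 - 2048)/(-3283 - 157/70) = -6137/(3*(-229967/70)) = -6137/3*(-70/229967) = 429590/689901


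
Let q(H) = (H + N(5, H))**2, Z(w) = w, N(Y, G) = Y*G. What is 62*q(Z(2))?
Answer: 8928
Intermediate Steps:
N(Y, G) = G*Y
q(H) = 36*H**2 (q(H) = (H + H*5)**2 = (H + 5*H)**2 = (6*H)**2 = 36*H**2)
62*q(Z(2)) = 62*(36*2**2) = 62*(36*4) = 62*144 = 8928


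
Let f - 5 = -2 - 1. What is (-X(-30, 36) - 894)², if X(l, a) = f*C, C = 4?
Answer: 813604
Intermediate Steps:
f = 2 (f = 5 + (-2 - 1) = 5 - 3 = 2)
X(l, a) = 8 (X(l, a) = 2*4 = 8)
(-X(-30, 36) - 894)² = (-1*8 - 894)² = (-8 - 894)² = (-902)² = 813604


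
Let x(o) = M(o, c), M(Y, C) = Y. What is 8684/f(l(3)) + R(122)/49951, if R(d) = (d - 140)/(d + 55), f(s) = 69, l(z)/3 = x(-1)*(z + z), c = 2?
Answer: 25592694142/203350521 ≈ 125.86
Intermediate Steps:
x(o) = o
l(z) = -6*z (l(z) = 3*(-(z + z)) = 3*(-2*z) = -6*z)
R(d) = (-140 + d)/(55 + d)
8684/f(l(3)) + R(122)/49951 = 8684/69 + ((-140 + 122)/(55 + 122))/49951 = 8684*(1/69) + (-18/177)*(1/49951) = 8684/69 + ((1/177)*(-18))*(1/49951) = 8684/69 - 6/59*1/49951 = 8684/69 - 6/2947109 = 25592694142/203350521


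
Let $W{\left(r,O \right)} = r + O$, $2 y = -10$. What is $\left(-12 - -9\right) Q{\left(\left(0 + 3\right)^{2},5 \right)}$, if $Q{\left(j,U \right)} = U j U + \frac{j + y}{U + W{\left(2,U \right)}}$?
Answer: $-676$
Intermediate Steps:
$y = -5$ ($y = \frac{1}{2} \left(-10\right) = -5$)
$W{\left(r,O \right)} = O + r$
$Q{\left(j,U \right)} = j U^{2} + \frac{-5 + j}{2 + 2 U}$ ($Q{\left(j,U \right)} = U j U + \frac{j - 5}{U + \left(U + 2\right)} = j U^{2} + \frac{-5 + j}{U + \left(2 + U\right)} = j U^{2} + \frac{-5 + j}{2 + 2 U}$)
$\left(-12 - -9\right) Q{\left(\left(0 + 3\right)^{2},5 \right)} = \left(-12 - -9\right) \frac{-5 + \left(0 + 3\right)^{2} + \left(0 + 3\right)^{2} \cdot 5^{3} + \left(0 + 3\right)^{2} \cdot 5^{2} \left(2 + 5\right)}{2 \left(1 + 5\right)} = \left(-12 + 9\right) \frac{-5 + 3^{2} + 3^{2} \cdot 125 + 3^{2} \cdot 25 \cdot 7}{2 \cdot 6} = - 3 \cdot \frac{1}{2} \cdot \frac{1}{6} \left(-5 + 9 + 9 \cdot 125 + 9 \cdot 25 \cdot 7\right) = - 3 \cdot \frac{1}{2} \cdot \frac{1}{6} \left(-5 + 9 + 1125 + 1575\right) = - 3 \cdot \frac{1}{2} \cdot \frac{1}{6} \cdot 2704 = \left(-3\right) \frac{676}{3} = -676$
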